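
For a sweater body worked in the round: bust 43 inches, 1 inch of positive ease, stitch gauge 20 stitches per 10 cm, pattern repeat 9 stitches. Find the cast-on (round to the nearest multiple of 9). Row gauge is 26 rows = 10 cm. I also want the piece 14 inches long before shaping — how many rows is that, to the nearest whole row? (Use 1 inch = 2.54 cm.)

Cast on 225 stitches; work 92 rows.

Finished = 43 + 1 = 44 inches.
44 inches × 2.54 = 111.76 cm.
20/10 = 2 sts per cm; 111.76 × 2 = 223.52 sts.
Nearest multiple of 9 → 225.
14 inches = 35.56 cm; × 2.6 = 92.46 → 92 rows.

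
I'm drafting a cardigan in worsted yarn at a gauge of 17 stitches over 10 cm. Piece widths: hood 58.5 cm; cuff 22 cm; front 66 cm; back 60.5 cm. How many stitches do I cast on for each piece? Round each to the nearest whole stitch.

Rate = 17/10 = 1.7 sts per cm.
hood: 58.5 × 1.7 = 99.45 → 99.
cuff: 22 × 1.7 = 37.40 → 37.
front: 66 × 1.7 = 112.20 → 112.
back: 60.5 × 1.7 = 102.85 → 103.

hood 99; cuff 37; front 112; back 103.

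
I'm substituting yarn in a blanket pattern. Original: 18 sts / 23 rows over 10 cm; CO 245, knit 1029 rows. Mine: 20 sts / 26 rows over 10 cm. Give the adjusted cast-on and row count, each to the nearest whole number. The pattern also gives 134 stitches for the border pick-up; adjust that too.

Cast on 272 stitches; work 1163 rows; border pick-up 149 stitches.

Stitches: 245 × 20/18 = 272.22 → 272.
Rows: 1029 × 26/23 = 1163.22 → 1163.
border pick-up: 134 × 20/18 = 148.89 → 149.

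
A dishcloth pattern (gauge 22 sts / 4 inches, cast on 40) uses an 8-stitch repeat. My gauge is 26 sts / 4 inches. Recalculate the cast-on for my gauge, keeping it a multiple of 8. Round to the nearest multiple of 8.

40 × 26 / 22 = 47.27.
Nearest multiple of 8: 48.

48 stitches.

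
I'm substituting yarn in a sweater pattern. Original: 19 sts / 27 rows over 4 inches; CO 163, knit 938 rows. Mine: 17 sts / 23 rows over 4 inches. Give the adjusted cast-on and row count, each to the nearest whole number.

Stitches: 163 × 17/19 = 145.84 → 146.
Rows: 938 × 23/27 = 799.04 → 799.

Cast on 146 stitches; work 799 rows.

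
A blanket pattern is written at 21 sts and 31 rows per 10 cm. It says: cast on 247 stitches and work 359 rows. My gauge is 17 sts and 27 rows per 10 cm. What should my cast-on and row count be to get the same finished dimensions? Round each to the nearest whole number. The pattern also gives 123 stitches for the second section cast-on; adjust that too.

Stitches: 247 × 17/21 = 199.95 → 200.
Rows: 359 × 27/31 = 312.68 → 313.
second section cast-on: 123 × 17/21 = 99.57 → 100.

Cast on 200 stitches; work 313 rows; second section cast-on 100 stitches.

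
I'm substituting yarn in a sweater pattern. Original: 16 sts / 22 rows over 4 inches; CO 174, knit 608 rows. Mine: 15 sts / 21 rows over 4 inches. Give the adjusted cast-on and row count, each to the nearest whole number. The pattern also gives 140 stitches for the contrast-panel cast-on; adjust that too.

Stitches: 174 × 15/16 = 163.12 → 163.
Rows: 608 × 21/22 = 580.36 → 580.
contrast-panel cast-on: 140 × 15/16 = 131.25 → 131.

Cast on 163 stitches; work 580 rows; contrast-panel cast-on 131 stitches.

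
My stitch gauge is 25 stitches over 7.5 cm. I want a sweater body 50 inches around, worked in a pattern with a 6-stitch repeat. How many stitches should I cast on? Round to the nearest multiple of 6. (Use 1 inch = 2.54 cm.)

Cast on 426 stitches.

50 in = 50 × 2.54 = 127.00 cm.
25 / 7.5 = 3.333 sts/cm.
127.00 × 3.333 = 423.33 sts.
→ 426.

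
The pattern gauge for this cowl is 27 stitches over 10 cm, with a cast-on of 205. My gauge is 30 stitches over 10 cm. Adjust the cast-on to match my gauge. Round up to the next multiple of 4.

Scale factor = 30 / 27 = 1.111.
205 × 30 / 27 = 227.78 sts.
→ 228 sts.

228 stitches.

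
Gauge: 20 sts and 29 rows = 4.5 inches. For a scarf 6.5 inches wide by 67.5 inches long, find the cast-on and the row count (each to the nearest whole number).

Stitch gauge = 20/4.5 = 4.444 sts/in; 6.5 × 4.444 = 28.89 → 29 sts.
Row gauge = 29/4.5 = 6.444 rows/in; 67.5 × 6.444 = 435.00 → 435 rows.

Cast on 29 stitches and work 435 rows.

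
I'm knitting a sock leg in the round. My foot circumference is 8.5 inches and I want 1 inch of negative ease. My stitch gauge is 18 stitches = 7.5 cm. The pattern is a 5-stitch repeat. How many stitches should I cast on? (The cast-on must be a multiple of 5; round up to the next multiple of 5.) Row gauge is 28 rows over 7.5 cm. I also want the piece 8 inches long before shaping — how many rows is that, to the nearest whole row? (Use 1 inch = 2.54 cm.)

Cast on 50 stitches; work 76 rows.

Finished = 8.5 − 1 = 7.5 inches.
7.5 inches × 2.54 = 19.05 cm.
18/7.5 = 2.4 sts per cm; 19.05 × 2.4 = 45.72 sts.
Next multiple of 5 → 50.
8 inches = 20.32 cm; × 3.733 = 75.86 → 76 rows.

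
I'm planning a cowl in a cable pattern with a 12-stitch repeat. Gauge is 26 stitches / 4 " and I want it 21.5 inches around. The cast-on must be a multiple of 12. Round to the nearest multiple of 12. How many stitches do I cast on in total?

Cast on 144 stitches.

26 / 4 = 6.5 sts per inch.
21.5 × 6.5 = 139.75 sts.
Nearest multiple of 12: 144.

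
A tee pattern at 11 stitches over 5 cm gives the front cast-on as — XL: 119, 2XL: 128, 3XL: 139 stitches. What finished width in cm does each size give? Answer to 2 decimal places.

11/5 = 2.2 sts per cm.
XL: 119 / 2.2 = 54.091 → 54.09 cm.
2XL: 128 / 2.2 = 58.182 → 58.18 cm.
3XL: 139 / 2.2 = 63.182 → 63.18 cm.

XL 54.09 cm; 2XL 58.18 cm; 3XL 63.18 cm.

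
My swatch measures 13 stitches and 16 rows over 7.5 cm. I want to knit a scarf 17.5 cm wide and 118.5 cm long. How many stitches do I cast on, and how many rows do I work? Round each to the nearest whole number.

Cast on 30 stitches and work 253 rows.

Stitch gauge = 13/7.5 = 1.733 sts/cm; 17.5 × 1.733 = 30.33 → 30 sts.
Row gauge = 16/7.5 = 2.133 rows/cm; 118.5 × 2.133 = 252.80 → 253 rows.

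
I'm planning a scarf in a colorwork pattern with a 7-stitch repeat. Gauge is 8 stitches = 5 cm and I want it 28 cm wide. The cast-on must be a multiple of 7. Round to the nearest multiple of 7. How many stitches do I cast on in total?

Cast on 42 stitches.

8 / 5 = 1.6 sts per cm.
28 × 1.6 = 44.80 sts.
Nearest multiple of 7: 42.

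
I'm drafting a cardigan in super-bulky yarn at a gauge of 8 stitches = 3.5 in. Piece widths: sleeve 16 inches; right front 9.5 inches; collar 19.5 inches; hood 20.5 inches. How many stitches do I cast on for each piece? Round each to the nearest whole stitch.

sleeve 37; right front 22; collar 45; hood 47.

Rate = 8/3.5 = 2.286 sts per in.
sleeve: 16 × 2.286 = 36.57 → 37.
right front: 9.5 × 2.286 = 21.71 → 22.
collar: 19.5 × 2.286 = 44.57 → 45.
hood: 20.5 × 2.286 = 46.86 → 47.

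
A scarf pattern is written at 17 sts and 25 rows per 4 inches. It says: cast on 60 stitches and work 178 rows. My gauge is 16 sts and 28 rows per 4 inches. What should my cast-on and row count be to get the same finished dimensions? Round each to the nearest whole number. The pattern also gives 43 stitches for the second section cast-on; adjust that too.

Cast on 56 stitches; work 199 rows; second section cast-on 40 stitches.

Stitches: 60 × 16/17 = 56.47 → 56.
Rows: 178 × 28/25 = 199.36 → 199.
second section cast-on: 43 × 16/17 = 40.47 → 40.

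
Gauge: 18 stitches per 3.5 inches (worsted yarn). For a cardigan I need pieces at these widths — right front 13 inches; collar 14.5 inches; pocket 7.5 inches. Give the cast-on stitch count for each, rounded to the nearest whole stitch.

Rate = 18/3.5 = 5.143 sts per in.
right front: 13 × 5.143 = 66.86 → 67.
collar: 14.5 × 5.143 = 74.57 → 75.
pocket: 7.5 × 5.143 = 38.57 → 39.

right front 67; collar 75; pocket 39.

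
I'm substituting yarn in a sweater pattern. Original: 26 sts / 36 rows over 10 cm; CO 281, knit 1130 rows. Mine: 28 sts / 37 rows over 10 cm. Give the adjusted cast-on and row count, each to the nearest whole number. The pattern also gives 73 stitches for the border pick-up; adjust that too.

Cast on 303 stitches; work 1161 rows; border pick-up 79 stitches.

Stitches: 281 × 28/26 = 302.62 → 303.
Rows: 1130 × 37/36 = 1161.39 → 1161.
border pick-up: 73 × 28/26 = 78.62 → 79.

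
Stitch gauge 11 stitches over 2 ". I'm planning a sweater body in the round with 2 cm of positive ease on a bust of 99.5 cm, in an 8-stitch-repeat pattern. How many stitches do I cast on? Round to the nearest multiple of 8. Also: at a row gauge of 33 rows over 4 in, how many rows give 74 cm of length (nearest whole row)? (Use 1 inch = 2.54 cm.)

Finished = 99.5 + 2 = 101.5 cm.
101.5 cm × 1/2.54 = 39.96 inches.
11/2 = 5.5 sts per in; 39.96 × 5.5 = 219.78 sts.
Nearest multiple of 8 → 216.
74 cm = 29.13 inches; × 8.25 = 240.35 → 240 rows.

Cast on 216 stitches; work 240 rows.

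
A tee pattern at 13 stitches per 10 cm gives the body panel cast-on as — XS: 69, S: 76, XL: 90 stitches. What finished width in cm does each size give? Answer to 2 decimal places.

XS 53.08 cm; S 58.46 cm; XL 69.23 cm.

13/10 = 1.3 sts per cm.
XS: 69 / 1.3 = 53.077 → 53.08 cm.
S: 76 / 1.3 = 58.462 → 58.46 cm.
XL: 90 / 1.3 = 69.231 → 69.23 cm.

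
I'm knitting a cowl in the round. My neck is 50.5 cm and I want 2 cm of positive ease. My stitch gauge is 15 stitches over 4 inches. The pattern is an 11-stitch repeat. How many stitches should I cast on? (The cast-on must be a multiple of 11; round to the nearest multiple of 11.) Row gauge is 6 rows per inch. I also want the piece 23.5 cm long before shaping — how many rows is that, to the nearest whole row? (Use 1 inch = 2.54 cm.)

Finished = 50.5 + 2 = 52.5 cm.
52.5 cm × 1/2.54 = 20.67 inches.
15/4 = 3.75 sts per in; 20.67 × 3.75 = 77.51 sts.
Nearest multiple of 11 → 77.
23.5 cm = 9.25 inches; × 6 = 55.51 → 56 rows.

Cast on 77 stitches; work 56 rows.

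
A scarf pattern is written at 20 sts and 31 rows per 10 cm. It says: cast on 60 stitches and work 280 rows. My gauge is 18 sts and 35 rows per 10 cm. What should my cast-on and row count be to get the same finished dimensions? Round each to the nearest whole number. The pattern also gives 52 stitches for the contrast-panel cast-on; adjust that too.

Cast on 54 stitches; work 316 rows; contrast-panel cast-on 47 stitches.

Stitches: 60 × 18/20 = 54.00 → 54.
Rows: 280 × 35/31 = 316.13 → 316.
contrast-panel cast-on: 52 × 18/20 = 46.80 → 47.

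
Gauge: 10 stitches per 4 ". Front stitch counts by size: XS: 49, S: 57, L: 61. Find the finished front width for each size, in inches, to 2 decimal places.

10/4 = 2.5 sts per in.
XS: 49 / 2.5 = 19.600 → 19.60 in.
S: 57 / 2.5 = 22.800 → 22.80 in.
L: 61 / 2.5 = 24.400 → 24.40 in.

XS 19.60 inches; S 22.80 inches; L 24.40 inches.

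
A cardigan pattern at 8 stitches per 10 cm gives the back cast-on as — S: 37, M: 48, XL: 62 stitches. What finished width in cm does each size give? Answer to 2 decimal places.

8/10 = 0.8 sts per cm.
S: 37 / 0.8 = 46.250 → 46.25 cm.
M: 48 / 0.8 = 60.000 → 60.00 cm.
XL: 62 / 0.8 = 77.500 → 77.50 cm.

S 46.25 cm; M 60.00 cm; XL 77.50 cm.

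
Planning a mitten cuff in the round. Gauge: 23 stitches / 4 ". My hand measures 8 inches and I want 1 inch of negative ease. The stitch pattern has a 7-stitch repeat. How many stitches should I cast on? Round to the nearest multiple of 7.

42 stitches.

Finished = 8 − 1 = 7 inches.
23 / 4 = 5.75 sts/in.
7 × 5.75 = 40.25 sts.
Nearest multiple of 7: 42.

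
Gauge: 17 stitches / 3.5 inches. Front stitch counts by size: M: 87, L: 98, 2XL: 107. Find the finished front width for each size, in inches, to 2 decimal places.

17/3.5 = 4.857 sts per in.
M: 87 / 4.857 = 17.912 → 17.91 in.
L: 98 / 4.857 = 20.176 → 20.18 in.
2XL: 107 / 4.857 = 22.029 → 22.03 in.

M 17.91 inches; L 20.18 inches; 2XL 22.03 inches.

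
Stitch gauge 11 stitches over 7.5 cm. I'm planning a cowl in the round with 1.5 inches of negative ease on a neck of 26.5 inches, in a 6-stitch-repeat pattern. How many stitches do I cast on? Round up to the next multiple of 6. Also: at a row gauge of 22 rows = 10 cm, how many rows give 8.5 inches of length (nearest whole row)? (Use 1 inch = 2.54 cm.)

Cast on 96 stitches; work 47 rows.

Finished = 26.5 − 1.5 = 25 inches.
25 inches × 2.54 = 63.50 cm.
11/7.5 = 1.467 sts per cm; 63.50 × 1.467 = 93.13 sts.
Next multiple of 6 → 96.
8.5 inches = 21.59 cm; × 2.2 = 47.50 → 47 rows.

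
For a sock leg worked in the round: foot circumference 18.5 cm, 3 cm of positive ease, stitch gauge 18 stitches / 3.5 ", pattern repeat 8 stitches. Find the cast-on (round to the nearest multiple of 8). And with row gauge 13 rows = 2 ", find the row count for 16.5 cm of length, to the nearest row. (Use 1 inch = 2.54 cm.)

Finished = 18.5 + 3 = 21.5 cm.
21.5 cm × 1/2.54 = 8.46 inches.
18/3.5 = 5.143 sts per in; 8.46 × 5.143 = 43.53 sts.
Nearest multiple of 8 → 40.
16.5 cm = 6.50 inches; × 6.5 = 42.22 → 42 rows.

Cast on 40 stitches; work 42 rows.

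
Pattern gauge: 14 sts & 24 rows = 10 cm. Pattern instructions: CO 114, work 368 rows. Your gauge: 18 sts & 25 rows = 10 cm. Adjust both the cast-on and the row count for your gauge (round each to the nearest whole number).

Stitches: 114 × 18/14 = 146.57 → 147.
Rows: 368 × 25/24 = 383.33 → 383.

Cast on 147 stitches; work 383 rows.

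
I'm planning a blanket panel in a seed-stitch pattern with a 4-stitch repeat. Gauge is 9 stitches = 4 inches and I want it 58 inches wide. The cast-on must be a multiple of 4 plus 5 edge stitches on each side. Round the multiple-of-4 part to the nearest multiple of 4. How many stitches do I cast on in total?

9 / 4 = 2.25 sts per inch.
58 × 2.25 = 130.50 sts.
Less 10 edge sts → 120.50 for the repeat.
Nearest multiple of 4: 120.
Add back 10 edge sts → 130.

Cast on 130 stitches.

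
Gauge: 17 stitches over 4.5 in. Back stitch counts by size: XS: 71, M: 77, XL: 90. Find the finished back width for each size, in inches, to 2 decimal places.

XS 18.79 inches; M 20.38 inches; XL 23.82 inches.

17/4.5 = 3.778 sts per in.
XS: 71 / 3.778 = 18.794 → 18.79 in.
M: 77 / 3.778 = 20.382 → 20.38 in.
XL: 90 / 3.778 = 23.824 → 23.82 in.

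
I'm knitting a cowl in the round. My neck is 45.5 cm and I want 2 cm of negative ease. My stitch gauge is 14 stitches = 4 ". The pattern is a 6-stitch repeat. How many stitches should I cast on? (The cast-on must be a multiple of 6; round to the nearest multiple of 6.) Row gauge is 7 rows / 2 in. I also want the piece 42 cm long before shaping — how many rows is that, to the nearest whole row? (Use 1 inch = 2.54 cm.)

Cast on 60 stitches; work 58 rows.

Finished = 45.5 − 2 = 43.5 cm.
43.5 cm × 1/2.54 = 17.13 inches.
14/4 = 3.5 sts per in; 17.13 × 3.5 = 59.94 sts.
Nearest multiple of 6 → 60.
42 cm = 16.54 inches; × 3.5 = 57.87 → 58 rows.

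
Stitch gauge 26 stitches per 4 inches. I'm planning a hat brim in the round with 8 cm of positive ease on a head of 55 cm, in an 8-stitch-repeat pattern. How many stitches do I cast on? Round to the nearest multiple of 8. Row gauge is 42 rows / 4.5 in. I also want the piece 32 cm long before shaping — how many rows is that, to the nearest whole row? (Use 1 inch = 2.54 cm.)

Cast on 160 stitches; work 118 rows.

Finished = 55 + 8 = 63 cm.
63 cm × 1/2.54 = 24.80 inches.
26/4 = 6.5 sts per in; 24.80 × 6.5 = 161.22 sts.
Nearest multiple of 8 → 160.
32 cm = 12.60 inches; × 9.333 = 117.59 → 118 rows.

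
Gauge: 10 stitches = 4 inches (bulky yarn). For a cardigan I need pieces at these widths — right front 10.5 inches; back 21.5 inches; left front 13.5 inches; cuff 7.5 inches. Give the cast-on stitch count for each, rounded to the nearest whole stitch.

Rate = 10/4 = 2.5 sts per in.
right front: 10.5 × 2.5 = 26.25 → 26.
back: 21.5 × 2.5 = 53.75 → 54.
left front: 13.5 × 2.5 = 33.75 → 34.
cuff: 7.5 × 2.5 = 18.75 → 19.

right front 26; back 54; left front 34; cuff 19.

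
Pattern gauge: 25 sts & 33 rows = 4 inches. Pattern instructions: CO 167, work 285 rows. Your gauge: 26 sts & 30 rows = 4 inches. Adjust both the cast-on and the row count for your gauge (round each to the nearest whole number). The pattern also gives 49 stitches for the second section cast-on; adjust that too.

Cast on 174 stitches; work 259 rows; second section cast-on 51 stitches.

Stitches: 167 × 26/25 = 173.68 → 174.
Rows: 285 × 30/33 = 259.09 → 259.
second section cast-on: 49 × 26/25 = 50.96 → 51.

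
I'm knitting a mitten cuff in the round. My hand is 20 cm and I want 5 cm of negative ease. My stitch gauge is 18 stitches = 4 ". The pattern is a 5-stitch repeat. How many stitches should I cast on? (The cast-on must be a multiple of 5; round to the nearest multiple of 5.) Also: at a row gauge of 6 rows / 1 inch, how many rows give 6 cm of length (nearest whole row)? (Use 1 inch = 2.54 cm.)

Finished = 20 − 5 = 15 cm.
15 cm × 1/2.54 = 5.91 inches.
18/4 = 4.5 sts per in; 5.91 × 4.5 = 26.57 sts.
Nearest multiple of 5 → 25.
6 cm = 2.36 inches; × 6 = 14.17 → 14 rows.

Cast on 25 stitches; work 14 rows.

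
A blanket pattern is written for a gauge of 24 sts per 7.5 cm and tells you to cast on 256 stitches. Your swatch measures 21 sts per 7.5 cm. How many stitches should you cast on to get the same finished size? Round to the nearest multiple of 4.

Scale factor = 21 / 24 = 0.875.
256 × 21 / 24 = 224.00 sts.

224 stitches.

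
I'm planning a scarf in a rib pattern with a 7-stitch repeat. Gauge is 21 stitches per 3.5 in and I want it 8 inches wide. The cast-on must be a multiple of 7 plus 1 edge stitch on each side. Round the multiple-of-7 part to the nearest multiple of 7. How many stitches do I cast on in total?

51 stitches.

21 / 3.5 = 6 sts per inch.
8 × 6 = 48.00 sts.
Less 2 edge sts → 46.00 for the repeat.
Nearest multiple of 7: 49.
Add back 2 edge sts → 51.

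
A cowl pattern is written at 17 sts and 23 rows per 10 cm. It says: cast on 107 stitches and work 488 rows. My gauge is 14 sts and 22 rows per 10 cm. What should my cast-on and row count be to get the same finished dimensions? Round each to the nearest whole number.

Cast on 88 stitches; work 467 rows.

Stitches: 107 × 14/17 = 88.12 → 88.
Rows: 488 × 22/23 = 466.78 → 467.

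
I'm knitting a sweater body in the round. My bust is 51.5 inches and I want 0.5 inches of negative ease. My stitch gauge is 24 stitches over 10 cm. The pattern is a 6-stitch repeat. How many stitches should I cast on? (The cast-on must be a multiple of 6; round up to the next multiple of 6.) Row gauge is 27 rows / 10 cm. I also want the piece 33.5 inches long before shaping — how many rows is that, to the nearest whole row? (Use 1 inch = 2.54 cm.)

Cast on 312 stitches; work 230 rows.

Finished = 51.5 − 0.5 = 51 inches.
51 inches × 2.54 = 129.54 cm.
24/10 = 2.4 sts per cm; 129.54 × 2.4 = 310.90 sts.
Next multiple of 6 → 312.
33.5 inches = 85.09 cm; × 2.7 = 229.74 → 230 rows.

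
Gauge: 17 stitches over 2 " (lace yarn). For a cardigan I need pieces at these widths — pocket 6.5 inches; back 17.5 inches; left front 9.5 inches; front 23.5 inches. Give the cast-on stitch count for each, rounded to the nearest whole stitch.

pocket 55; back 149; left front 81; front 200.

Rate = 17/2 = 8.5 sts per in.
pocket: 6.5 × 8.5 = 55.25 → 55.
back: 17.5 × 8.5 = 148.75 → 149.
left front: 9.5 × 8.5 = 80.75 → 81.
front: 23.5 × 8.5 = 199.75 → 200.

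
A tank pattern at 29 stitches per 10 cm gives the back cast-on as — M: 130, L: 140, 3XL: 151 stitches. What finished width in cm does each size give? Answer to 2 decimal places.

M 44.83 cm; L 48.28 cm; 3XL 52.07 cm.

29/10 = 2.9 sts per cm.
M: 130 / 2.9 = 44.828 → 44.83 cm.
L: 140 / 2.9 = 48.276 → 48.28 cm.
3XL: 151 / 2.9 = 52.069 → 52.07 cm.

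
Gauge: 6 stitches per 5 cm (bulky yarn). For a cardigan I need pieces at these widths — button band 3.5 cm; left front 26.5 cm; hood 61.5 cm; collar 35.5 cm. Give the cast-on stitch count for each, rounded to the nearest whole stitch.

button band 4; left front 32; hood 74; collar 43.

Rate = 6/5 = 1.2 sts per cm.
button band: 3.5 × 1.2 = 4.20 → 4.
left front: 26.5 × 1.2 = 31.80 → 32.
hood: 61.5 × 1.2 = 73.80 → 74.
collar: 35.5 × 1.2 = 42.60 → 43.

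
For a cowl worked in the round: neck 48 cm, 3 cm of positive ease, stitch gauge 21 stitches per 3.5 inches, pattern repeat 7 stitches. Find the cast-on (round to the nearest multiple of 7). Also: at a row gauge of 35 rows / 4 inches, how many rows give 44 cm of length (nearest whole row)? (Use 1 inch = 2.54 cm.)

Finished = 48 + 3 = 51 cm.
51 cm × 1/2.54 = 20.08 inches.
21/3.5 = 6 sts per in; 20.08 × 6 = 120.47 sts.
Nearest multiple of 7 → 119.
44 cm = 17.32 inches; × 8.75 = 151.57 → 152 rows.

Cast on 119 stitches; work 152 rows.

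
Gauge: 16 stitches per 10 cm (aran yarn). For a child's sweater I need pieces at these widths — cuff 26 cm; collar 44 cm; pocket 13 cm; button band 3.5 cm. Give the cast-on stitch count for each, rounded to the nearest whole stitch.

Rate = 16/10 = 1.6 sts per cm.
cuff: 26 × 1.6 = 41.60 → 42.
collar: 44 × 1.6 = 70.40 → 70.
pocket: 13 × 1.6 = 20.80 → 21.
button band: 3.5 × 1.6 = 5.60 → 6.

cuff 42; collar 70; pocket 21; button band 6.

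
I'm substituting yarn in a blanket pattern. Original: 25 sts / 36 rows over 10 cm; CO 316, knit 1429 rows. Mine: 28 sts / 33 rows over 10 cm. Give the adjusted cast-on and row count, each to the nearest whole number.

Cast on 354 stitches; work 1310 rows.

Stitches: 316 × 28/25 = 353.92 → 354.
Rows: 1429 × 33/36 = 1309.92 → 1310.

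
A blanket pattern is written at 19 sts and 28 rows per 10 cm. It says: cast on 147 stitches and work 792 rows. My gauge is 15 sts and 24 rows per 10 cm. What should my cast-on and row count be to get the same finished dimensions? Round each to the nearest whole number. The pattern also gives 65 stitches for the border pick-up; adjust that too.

Cast on 116 stitches; work 679 rows; border pick-up 51 stitches.

Stitches: 147 × 15/19 = 116.05 → 116.
Rows: 792 × 24/28 = 678.86 → 679.
border pick-up: 65 × 15/19 = 51.32 → 51.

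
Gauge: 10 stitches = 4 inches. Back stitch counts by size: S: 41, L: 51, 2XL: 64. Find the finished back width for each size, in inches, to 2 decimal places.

S 16.40 inches; L 20.40 inches; 2XL 25.60 inches.

10/4 = 2.5 sts per in.
S: 41 / 2.5 = 16.400 → 16.40 in.
L: 51 / 2.5 = 20.400 → 20.40 in.
2XL: 64 / 2.5 = 25.600 → 25.60 in.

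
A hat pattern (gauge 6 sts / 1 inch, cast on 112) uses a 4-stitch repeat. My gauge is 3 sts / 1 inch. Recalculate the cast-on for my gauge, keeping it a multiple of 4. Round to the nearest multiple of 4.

112 × 3 / 6 = 56.00.
Nearest multiple of 4: 56.

56 stitches.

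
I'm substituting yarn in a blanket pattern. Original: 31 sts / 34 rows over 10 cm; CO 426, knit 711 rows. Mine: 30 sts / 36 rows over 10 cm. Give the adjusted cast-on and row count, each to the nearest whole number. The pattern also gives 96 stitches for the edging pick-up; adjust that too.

Cast on 412 stitches; work 753 rows; edging pick-up 93 stitches.

Stitches: 426 × 30/31 = 412.26 → 412.
Rows: 711 × 36/34 = 752.82 → 753.
edging pick-up: 96 × 30/31 = 92.90 → 93.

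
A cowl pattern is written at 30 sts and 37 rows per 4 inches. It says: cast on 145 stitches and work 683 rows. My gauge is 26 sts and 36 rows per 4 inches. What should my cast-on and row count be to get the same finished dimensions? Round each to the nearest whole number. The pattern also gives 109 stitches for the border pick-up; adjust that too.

Stitches: 145 × 26/30 = 125.67 → 126.
Rows: 683 × 36/37 = 664.54 → 665.
border pick-up: 109 × 26/30 = 94.47 → 94.

Cast on 126 stitches; work 665 rows; border pick-up 94 stitches.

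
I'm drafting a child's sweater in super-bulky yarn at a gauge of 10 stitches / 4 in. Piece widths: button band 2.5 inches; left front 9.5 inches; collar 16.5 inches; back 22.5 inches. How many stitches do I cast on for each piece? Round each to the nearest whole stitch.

Rate = 10/4 = 2.5 sts per in.
button band: 2.5 × 2.5 = 6.25 → 6.
left front: 9.5 × 2.5 = 23.75 → 24.
collar: 16.5 × 2.5 = 41.25 → 41.
back: 22.5 × 2.5 = 56.25 → 56.

button band 6; left front 24; collar 41; back 56.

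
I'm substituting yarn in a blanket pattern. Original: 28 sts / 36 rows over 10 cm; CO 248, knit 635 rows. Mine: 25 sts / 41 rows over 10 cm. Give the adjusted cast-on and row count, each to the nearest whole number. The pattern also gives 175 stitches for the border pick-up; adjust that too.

Cast on 221 stitches; work 723 rows; border pick-up 156 stitches.

Stitches: 248 × 25/28 = 221.43 → 221.
Rows: 635 × 41/36 = 723.19 → 723.
border pick-up: 175 × 25/28 = 156.25 → 156.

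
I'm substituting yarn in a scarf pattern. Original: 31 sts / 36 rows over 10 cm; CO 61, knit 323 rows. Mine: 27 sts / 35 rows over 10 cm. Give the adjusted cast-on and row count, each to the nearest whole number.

Stitches: 61 × 27/31 = 53.13 → 53.
Rows: 323 × 35/36 = 314.03 → 314.

Cast on 53 stitches; work 314 rows.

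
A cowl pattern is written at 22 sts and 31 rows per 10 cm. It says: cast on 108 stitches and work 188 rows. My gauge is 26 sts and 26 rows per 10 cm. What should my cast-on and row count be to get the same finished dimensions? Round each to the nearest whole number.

Cast on 128 stitches; work 158 rows.

Stitches: 108 × 26/22 = 127.64 → 128.
Rows: 188 × 26/31 = 157.68 → 158.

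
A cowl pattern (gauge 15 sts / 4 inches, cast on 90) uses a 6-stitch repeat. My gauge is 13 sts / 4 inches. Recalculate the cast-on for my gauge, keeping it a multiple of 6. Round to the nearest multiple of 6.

90 × 13 / 15 = 78.00.
Nearest multiple of 6: 78.

Cast on 78 stitches.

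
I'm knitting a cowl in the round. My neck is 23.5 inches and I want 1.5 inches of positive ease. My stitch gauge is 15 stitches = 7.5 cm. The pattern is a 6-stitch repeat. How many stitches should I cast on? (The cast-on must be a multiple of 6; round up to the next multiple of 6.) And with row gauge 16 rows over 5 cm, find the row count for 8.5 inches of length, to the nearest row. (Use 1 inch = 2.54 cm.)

Cast on 132 stitches; work 69 rows.

Finished = 23.5 + 1.5 = 25 inches.
25 inches × 2.54 = 63.50 cm.
15/7.5 = 2 sts per cm; 63.50 × 2 = 127.00 sts.
Next multiple of 6 → 132.
8.5 inches = 21.59 cm; × 3.2 = 69.09 → 69 rows.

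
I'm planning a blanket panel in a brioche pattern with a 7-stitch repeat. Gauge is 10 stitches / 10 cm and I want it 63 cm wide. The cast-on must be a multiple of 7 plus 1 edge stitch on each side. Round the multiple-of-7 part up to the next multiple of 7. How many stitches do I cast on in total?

65 stitches.

10 / 10 = 1 sts per cm.
63 × 1 = 63.00 sts.
Less 2 edge sts → 61.00 for the repeat.
Next multiple of 7: 63.
Add back 2 edge sts → 65.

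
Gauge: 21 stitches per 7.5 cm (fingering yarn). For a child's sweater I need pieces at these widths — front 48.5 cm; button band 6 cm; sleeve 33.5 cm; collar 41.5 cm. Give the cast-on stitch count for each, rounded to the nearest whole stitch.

front 136; button band 17; sleeve 94; collar 116.

Rate = 21/7.5 = 2.8 sts per cm.
front: 48.5 × 2.8 = 135.80 → 136.
button band: 6 × 2.8 = 16.80 → 17.
sleeve: 33.5 × 2.8 = 93.80 → 94.
collar: 41.5 × 2.8 = 116.20 → 116.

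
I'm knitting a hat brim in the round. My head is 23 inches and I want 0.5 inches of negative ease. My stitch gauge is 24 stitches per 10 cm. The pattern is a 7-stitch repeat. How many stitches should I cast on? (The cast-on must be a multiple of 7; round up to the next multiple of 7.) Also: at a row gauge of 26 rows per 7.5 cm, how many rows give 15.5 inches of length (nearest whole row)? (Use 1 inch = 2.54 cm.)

Cast on 140 stitches; work 136 rows.

Finished = 23 − 0.5 = 22.5 inches.
22.5 inches × 2.54 = 57.15 cm.
24/10 = 2.4 sts per cm; 57.15 × 2.4 = 137.16 sts.
Next multiple of 7 → 140.
15.5 inches = 39.37 cm; × 3.467 = 136.48 → 136 rows.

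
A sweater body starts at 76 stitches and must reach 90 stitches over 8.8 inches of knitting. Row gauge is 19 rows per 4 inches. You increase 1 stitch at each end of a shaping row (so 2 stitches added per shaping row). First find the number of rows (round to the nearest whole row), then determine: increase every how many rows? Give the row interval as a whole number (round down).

Increase every 6th row.

Rows = 8.8 × 4.75 = 41.8 → 42 rows.
Stitches to add: 14 → 7 shaping rows (at 2 st each).
42 / 7 = 6.00 → every 6 rows.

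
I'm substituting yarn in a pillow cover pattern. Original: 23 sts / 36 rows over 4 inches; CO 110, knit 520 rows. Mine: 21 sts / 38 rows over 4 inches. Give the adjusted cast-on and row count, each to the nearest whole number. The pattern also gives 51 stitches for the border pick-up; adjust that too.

Stitches: 110 × 21/23 = 100.43 → 100.
Rows: 520 × 38/36 = 548.89 → 549.
border pick-up: 51 × 21/23 = 46.57 → 47.

Cast on 100 stitches; work 549 rows; border pick-up 47 stitches.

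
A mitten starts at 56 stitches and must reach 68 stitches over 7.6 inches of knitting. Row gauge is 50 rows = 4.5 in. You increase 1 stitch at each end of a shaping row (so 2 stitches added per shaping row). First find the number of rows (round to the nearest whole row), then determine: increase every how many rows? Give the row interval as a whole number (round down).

Rows = 7.6 × 11.111 = 84.4 → 84 rows.
Stitches to add: 12 → 6 shaping rows (at 2 st each).
84 / 6 = 14.00 → every 14 rows.

Increase every 14th row.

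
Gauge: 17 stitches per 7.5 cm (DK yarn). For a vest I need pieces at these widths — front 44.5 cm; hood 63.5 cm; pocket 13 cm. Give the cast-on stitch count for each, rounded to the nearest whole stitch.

Rate = 17/7.5 = 2.267 sts per cm.
front: 44.5 × 2.267 = 100.87 → 101.
hood: 63.5 × 2.267 = 143.93 → 144.
pocket: 13 × 2.267 = 29.47 → 29.

front 101; hood 144; pocket 29.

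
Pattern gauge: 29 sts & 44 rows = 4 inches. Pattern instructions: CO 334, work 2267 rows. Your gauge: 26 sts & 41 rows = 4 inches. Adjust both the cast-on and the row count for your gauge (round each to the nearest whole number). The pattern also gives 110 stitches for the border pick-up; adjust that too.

Cast on 299 stitches; work 2112 rows; border pick-up 99 stitches.

Stitches: 334 × 26/29 = 299.45 → 299.
Rows: 2267 × 41/44 = 2112.43 → 2112.
border pick-up: 110 × 26/29 = 98.62 → 99.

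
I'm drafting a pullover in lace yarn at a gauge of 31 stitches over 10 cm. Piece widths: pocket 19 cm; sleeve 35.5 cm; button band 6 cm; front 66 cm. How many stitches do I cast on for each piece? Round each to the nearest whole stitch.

Rate = 31/10 = 3.1 sts per cm.
pocket: 19 × 3.1 = 58.90 → 59.
sleeve: 35.5 × 3.1 = 110.05 → 110.
button band: 6 × 3.1 = 18.60 → 19.
front: 66 × 3.1 = 204.60 → 205.

pocket 59; sleeve 110; button band 19; front 205.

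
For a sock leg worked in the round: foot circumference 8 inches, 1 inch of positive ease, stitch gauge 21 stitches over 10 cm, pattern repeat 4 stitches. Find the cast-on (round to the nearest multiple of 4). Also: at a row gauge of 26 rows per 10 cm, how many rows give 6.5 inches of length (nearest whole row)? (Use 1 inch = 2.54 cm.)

Cast on 48 stitches; work 43 rows.

Finished = 8 + 1 = 9 inches.
9 inches × 2.54 = 22.86 cm.
21/10 = 2.1 sts per cm; 22.86 × 2.1 = 48.01 sts.
Nearest multiple of 4 → 48.
6.5 inches = 16.51 cm; × 2.6 = 42.93 → 43 rows.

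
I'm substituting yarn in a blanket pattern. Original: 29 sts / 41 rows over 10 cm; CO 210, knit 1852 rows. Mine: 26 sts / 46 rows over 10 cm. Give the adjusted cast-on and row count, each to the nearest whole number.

Cast on 188 stitches; work 2078 rows.

Stitches: 210 × 26/29 = 188.28 → 188.
Rows: 1852 × 46/41 = 2077.85 → 2078.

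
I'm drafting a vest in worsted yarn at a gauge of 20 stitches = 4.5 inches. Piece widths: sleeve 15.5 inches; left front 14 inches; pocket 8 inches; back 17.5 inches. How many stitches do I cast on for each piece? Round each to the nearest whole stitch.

Rate = 20/4.5 = 4.444 sts per in.
sleeve: 15.5 × 4.444 = 68.89 → 69.
left front: 14 × 4.444 = 62.22 → 62.
pocket: 8 × 4.444 = 35.56 → 36.
back: 17.5 × 4.444 = 77.78 → 78.

sleeve 69; left front 62; pocket 36; back 78.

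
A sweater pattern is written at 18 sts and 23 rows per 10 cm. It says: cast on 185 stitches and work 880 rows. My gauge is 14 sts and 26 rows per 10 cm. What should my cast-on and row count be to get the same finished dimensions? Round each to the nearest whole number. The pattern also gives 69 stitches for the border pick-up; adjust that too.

Stitches: 185 × 14/18 = 143.89 → 144.
Rows: 880 × 26/23 = 994.78 → 995.
border pick-up: 69 × 14/18 = 53.67 → 54.

Cast on 144 stitches; work 995 rows; border pick-up 54 stitches.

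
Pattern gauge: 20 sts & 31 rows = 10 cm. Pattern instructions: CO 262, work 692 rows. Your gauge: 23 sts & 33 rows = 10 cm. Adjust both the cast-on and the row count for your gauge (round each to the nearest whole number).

Cast on 301 stitches; work 737 rows.

Stitches: 262 × 23/20 = 301.30 → 301.
Rows: 692 × 33/31 = 736.65 → 737.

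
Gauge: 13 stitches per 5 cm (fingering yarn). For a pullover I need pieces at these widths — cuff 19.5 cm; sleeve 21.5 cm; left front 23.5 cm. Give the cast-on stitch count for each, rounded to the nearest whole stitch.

Rate = 13/5 = 2.6 sts per cm.
cuff: 19.5 × 2.6 = 50.70 → 51.
sleeve: 21.5 × 2.6 = 55.90 → 56.
left front: 23.5 × 2.6 = 61.10 → 61.

cuff 51; sleeve 56; left front 61.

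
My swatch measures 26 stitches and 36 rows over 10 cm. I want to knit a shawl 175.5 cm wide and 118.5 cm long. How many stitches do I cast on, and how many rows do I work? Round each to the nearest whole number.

Stitch gauge = 26/10 = 2.6 sts/cm; 175.5 × 2.6 = 456.30 → 456 sts.
Row gauge = 36/10 = 3.6 rows/cm; 118.5 × 3.6 = 426.60 → 427 rows.

Cast on 456 stitches and work 427 rows.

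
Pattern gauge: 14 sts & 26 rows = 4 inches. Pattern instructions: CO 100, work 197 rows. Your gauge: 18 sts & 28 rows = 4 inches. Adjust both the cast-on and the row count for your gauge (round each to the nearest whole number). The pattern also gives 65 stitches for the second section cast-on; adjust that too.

Cast on 129 stitches; work 212 rows; second section cast-on 84 stitches.

Stitches: 100 × 18/14 = 128.57 → 129.
Rows: 197 × 28/26 = 212.15 → 212.
second section cast-on: 65 × 18/14 = 83.57 → 84.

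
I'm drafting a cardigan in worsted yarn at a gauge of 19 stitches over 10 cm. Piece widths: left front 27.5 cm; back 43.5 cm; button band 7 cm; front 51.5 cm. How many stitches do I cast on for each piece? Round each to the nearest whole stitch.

Rate = 19/10 = 1.9 sts per cm.
left front: 27.5 × 1.9 = 52.25 → 52.
back: 43.5 × 1.9 = 82.65 → 83.
button band: 7 × 1.9 = 13.30 → 13.
front: 51.5 × 1.9 = 97.85 → 98.

left front 52; back 83; button band 13; front 98.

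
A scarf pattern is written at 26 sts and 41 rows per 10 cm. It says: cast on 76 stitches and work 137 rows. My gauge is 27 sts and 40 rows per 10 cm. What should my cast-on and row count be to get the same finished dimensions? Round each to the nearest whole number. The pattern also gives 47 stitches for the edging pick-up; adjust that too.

Stitches: 76 × 27/26 = 78.92 → 79.
Rows: 137 × 40/41 = 133.66 → 134.
edging pick-up: 47 × 27/26 = 48.81 → 49.

Cast on 79 stitches; work 134 rows; edging pick-up 49 stitches.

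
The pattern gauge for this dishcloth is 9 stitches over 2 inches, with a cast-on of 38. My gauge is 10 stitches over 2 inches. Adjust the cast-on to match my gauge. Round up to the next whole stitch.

Scale factor = 10 / 9 = 1.111.
38 × 10 / 9 = 42.22 sts.
→ 43 sts.

CO 43 sts.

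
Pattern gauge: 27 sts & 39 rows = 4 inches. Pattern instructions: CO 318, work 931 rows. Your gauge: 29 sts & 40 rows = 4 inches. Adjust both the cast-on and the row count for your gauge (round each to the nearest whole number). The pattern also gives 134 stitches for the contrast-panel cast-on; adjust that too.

Cast on 342 stitches; work 955 rows; contrast-panel cast-on 144 stitches.

Stitches: 318 × 29/27 = 341.56 → 342.
Rows: 931 × 40/39 = 954.87 → 955.
contrast-panel cast-on: 134 × 29/27 = 143.93 → 144.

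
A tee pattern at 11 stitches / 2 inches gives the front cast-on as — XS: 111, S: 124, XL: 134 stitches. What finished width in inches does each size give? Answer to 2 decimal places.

11/2 = 5.5 sts per in.
XS: 111 / 5.5 = 20.182 → 20.18 in.
S: 124 / 5.5 = 22.545 → 22.55 in.
XL: 134 / 5.5 = 24.364 → 24.36 in.

XS 20.18 inches; S 22.55 inches; XL 24.36 inches.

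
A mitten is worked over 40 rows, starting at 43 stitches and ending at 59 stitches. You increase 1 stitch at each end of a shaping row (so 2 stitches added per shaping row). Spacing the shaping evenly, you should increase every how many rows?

Increase every 5th row.

Stitches to add: |59 − 43| = 16.
Shaping rows needed: 16 / 2 = 8.
40 rows / 8 = every 5 rows.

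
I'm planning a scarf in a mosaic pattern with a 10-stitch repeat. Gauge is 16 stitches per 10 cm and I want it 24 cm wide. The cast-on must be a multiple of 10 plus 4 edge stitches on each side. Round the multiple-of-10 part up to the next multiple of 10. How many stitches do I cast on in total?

16 / 10 = 1.6 sts per cm.
24 × 1.6 = 38.40 sts.
Less 8 edge sts → 30.40 for the repeat.
Next multiple of 10: 40.
Add back 8 edge sts → 48.

CO 48 sts.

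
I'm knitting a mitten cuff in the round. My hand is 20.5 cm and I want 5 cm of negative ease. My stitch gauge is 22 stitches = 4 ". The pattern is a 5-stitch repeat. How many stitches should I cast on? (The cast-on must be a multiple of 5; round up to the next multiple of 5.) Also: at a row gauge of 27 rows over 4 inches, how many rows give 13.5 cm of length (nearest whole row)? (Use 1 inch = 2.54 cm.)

Cast on 35 stitches; work 36 rows.

Finished = 20.5 − 5 = 15.5 cm.
15.5 cm × 1/2.54 = 6.10 inches.
22/4 = 5.5 sts per in; 6.10 × 5.5 = 33.56 sts.
Next multiple of 5 → 35.
13.5 cm = 5.31 inches; × 6.75 = 35.88 → 36 rows.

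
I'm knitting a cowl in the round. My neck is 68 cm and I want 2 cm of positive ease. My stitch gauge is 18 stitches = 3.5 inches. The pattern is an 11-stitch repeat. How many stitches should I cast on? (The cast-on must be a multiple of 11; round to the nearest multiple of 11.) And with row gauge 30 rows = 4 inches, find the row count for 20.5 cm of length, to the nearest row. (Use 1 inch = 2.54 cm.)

Cast on 143 stitches; work 61 rows.

Finished = 68 + 2 = 70 cm.
70 cm × 1/2.54 = 27.56 inches.
18/3.5 = 5.143 sts per in; 27.56 × 5.143 = 141.73 sts.
Nearest multiple of 11 → 143.
20.5 cm = 8.07 inches; × 7.5 = 60.53 → 61 rows.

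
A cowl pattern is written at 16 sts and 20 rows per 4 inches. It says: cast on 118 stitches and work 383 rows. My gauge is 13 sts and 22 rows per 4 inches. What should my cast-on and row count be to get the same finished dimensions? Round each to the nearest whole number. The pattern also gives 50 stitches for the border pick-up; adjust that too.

Stitches: 118 × 13/16 = 95.88 → 96.
Rows: 383 × 22/20 = 421.30 → 421.
border pick-up: 50 × 13/16 = 40.62 → 41.

Cast on 96 stitches; work 421 rows; border pick-up 41 stitches.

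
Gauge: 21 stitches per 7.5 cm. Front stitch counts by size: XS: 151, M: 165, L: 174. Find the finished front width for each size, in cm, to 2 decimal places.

21/7.5 = 2.8 sts per cm.
XS: 151 / 2.8 = 53.929 → 53.93 cm.
M: 165 / 2.8 = 58.929 → 58.93 cm.
L: 174 / 2.8 = 62.143 → 62.14 cm.

XS 53.93 cm; M 58.93 cm; L 62.14 cm.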